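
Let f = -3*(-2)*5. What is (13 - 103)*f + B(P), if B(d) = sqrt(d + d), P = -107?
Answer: -2700 + I*sqrt(214) ≈ -2700.0 + 14.629*I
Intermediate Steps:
f = 30 (f = 6*5 = 30)
B(d) = sqrt(2)*sqrt(d) (B(d) = sqrt(2*d) = sqrt(2)*sqrt(d))
(13 - 103)*f + B(P) = (13 - 103)*30 + sqrt(2)*sqrt(-107) = -90*30 + sqrt(2)*(I*sqrt(107)) = -2700 + I*sqrt(214)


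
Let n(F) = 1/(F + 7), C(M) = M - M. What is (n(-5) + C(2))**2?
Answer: 1/4 ≈ 0.25000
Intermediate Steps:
C(M) = 0
n(F) = 1/(7 + F)
(n(-5) + C(2))**2 = (1/(7 - 5) + 0)**2 = (1/2 + 0)**2 = (1/2)**2 = 1/4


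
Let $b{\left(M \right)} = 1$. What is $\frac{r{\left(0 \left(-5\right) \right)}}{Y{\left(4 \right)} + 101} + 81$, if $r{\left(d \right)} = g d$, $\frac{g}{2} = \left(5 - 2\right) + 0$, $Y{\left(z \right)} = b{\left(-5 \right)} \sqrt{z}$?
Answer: $81$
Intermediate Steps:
$Y{\left(z \right)} = \sqrt{z}$ ($Y{\left(z \right)} = 1 \sqrt{z} = \sqrt{z}$)
$g = 6$ ($g = 2 \left(\left(5 - 2\right) + 0\right) = 2 \left(3 + 0\right) = 2 \cdot 3 = 6$)
$r{\left(d \right)} = 6 d$
$\frac{r{\left(0 \left(-5\right) \right)}}{Y{\left(4 \right)} + 101} + 81 = \frac{6 \cdot 0 \left(-5\right)}{\sqrt{4} + 101} + 81 = \frac{6 \cdot 0}{2 + 101} + 81 = \frac{1}{103} \cdot 0 + 81 = 0 + 81 = 81$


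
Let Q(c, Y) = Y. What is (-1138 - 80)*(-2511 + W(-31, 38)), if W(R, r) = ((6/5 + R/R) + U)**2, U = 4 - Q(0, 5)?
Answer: 76416102/25 ≈ 3.0566e+6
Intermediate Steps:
U = -1 (U = 4 - 1*5 = 4 - 5 = -1)
W(R, r) = 36/25 (W(R, r) = ((6/5 + R/R) - 1)**2 = ((6*(1/5) + 1) - 1)**2 = ((6/5 + 1) - 1)**2 = (11/5 - 1)**2 = (6/5)**2 = 36/25)
(-1138 - 80)*(-2511 + W(-31, 38)) = (-1138 - 80)*(-2511 + 36/25) = -1218*(-62739/25) = 76416102/25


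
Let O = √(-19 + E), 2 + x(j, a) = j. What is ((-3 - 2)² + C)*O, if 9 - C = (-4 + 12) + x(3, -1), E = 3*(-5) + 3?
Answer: 25*I*√31 ≈ 139.19*I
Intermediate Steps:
x(j, a) = -2 + j
E = -12 (E = -15 + 3 = -12)
O = I*√31 (O = √(-19 - 12) = √(-31) = I*√31 ≈ 5.5678*I)
C = 0 (C = 9 - ((-4 + 12) + (-2 + 3)) = 9 - (8 + 1) = 9 - 1*9 = 9 - 9 = 0)
((-3 - 2)² + C)*O = ((-3 - 2)² + 0)*(I*√31) = ((-5)² + 0)*(I*√31) = (25 + 0)*(I*√31) = 25*(I*√31) = 25*I*√31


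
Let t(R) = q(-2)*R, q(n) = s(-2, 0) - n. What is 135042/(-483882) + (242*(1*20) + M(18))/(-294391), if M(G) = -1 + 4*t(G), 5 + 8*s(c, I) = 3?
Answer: -7026270592/23741750977 ≈ -0.29595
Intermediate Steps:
s(c, I) = -1/4 (s(c, I) = -5/8 + (1/8)*3 = -5/8 + 3/8 = -1/4)
q(n) = -1/4 - n
t(R) = 7*R/4 (t(R) = (-1/4 - 1*(-2))*R = (-1/4 + 2)*R = 7*R/4)
M(G) = -1 + 7*G (M(G) = -1 + 4*(7*G/4) = -1 + 7*G)
135042/(-483882) + (242*(1*20) + M(18))/(-294391) = 135042/(-483882) + (242*(1*20) + (-1 + 7*18))/(-294391) = 135042*(-1/483882) + (242*20 + (-1 + 126))*(-1/294391) = -22507/80647 + (4840 + 125)*(-1/294391) = -22507/80647 + 4965*(-1/294391) = -22507/80647 - 4965/294391 = -7026270592/23741750977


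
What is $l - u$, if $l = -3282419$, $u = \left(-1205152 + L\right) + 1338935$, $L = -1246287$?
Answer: $-2169915$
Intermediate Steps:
$u = -1112504$ ($u = \left(-1205152 - 1246287\right) + 1338935 = -2451439 + 1338935 = -1112504$)
$l - u = -3282419 - -1112504 = -3282419 + 1112504 = -2169915$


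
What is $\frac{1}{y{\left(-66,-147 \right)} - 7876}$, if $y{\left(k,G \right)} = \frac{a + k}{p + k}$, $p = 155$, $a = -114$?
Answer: $- \frac{89}{701144} \approx -0.00012694$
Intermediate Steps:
$y{\left(k,G \right)} = \frac{-114 + k}{155 + k}$
$\frac{1}{y{\left(-66,-147 \right)} - 7876} = \frac{1}{\frac{-114 - 66}{155 - 66} - 7876} = \frac{1}{\frac{1}{89} \left(-180\right) - 7876} = \frac{1}{- \frac{180}{89} - 7876} = \frac{1}{- \frac{701144}{89}} = - \frac{89}{701144}$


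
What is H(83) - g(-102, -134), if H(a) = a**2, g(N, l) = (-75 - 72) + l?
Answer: 7170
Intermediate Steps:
g(N, l) = -147 + l
H(83) - g(-102, -134) = 83**2 - (-147 - 134) = 6889 - 1*(-281) = 6889 + 281 = 7170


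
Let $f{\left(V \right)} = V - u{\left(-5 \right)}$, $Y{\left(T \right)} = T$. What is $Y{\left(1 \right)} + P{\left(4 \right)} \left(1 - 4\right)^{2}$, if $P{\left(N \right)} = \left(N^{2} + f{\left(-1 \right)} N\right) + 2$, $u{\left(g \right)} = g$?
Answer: $307$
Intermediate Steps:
$f{\left(V \right)} = 5 + V$ ($f{\left(V \right)} = V - -5 = V + 5 = 5 + V$)
$P{\left(N \right)} = 2 + N^{2} + 4 N$ ($P{\left(N \right)} = \left(N^{2} + \left(5 - 1\right) N\right) + 2 = \left(N^{2} + 4 N\right) + 2 = 2 + N^{2} + 4 N$)
$Y{\left(1 \right)} + P{\left(4 \right)} \left(1 - 4\right)^{2} = 1 + \left(2 + 4^{2} + 4 \cdot 4\right) \left(1 - 4\right)^{2} = 1 + \left(2 + 16 + 16\right) \left(-3\right)^{2} = 1 + 34 \cdot 9 = 1 + 306 = 307$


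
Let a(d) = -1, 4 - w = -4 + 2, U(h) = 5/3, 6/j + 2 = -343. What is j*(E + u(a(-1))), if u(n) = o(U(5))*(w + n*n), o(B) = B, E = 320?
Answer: -398/69 ≈ -5.7681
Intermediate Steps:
j = -2/115 (j = 6/(-2 - 343) = 6/(-345) = 6*(-1/345) = -2/115 ≈ -0.017391)
U(h) = 5/3 (U(h) = 5*(1/3) = 5/3)
w = 6 (w = 4 - (-4 + 2) = 4 - 1*(-2) = 4 + 2 = 6)
u(n) = 10 + 5*n**2/3 (u(n) = 5*(6 + n*n)/3 = 5*(6 + n**2)/3 = 10 + 5*n**2/3)
j*(E + u(a(-1))) = -2*(320 + (10 + (5/3)*(-1)**2))/115 = -2*(320 + (10 + (5/3)*1))/115 = -2*(320 + (10 + 5/3))/115 = -2*(320 + 35/3)/115 = -2/115*995/3 = -398/69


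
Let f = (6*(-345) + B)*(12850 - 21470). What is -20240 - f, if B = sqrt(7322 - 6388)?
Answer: -17863640 + 8620*sqrt(934) ≈ -1.7600e+7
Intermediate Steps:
B = sqrt(934) ≈ 30.561
f = 17843400 - 8620*sqrt(934) (f = (6*(-345) + sqrt(934))*(12850 - 21470) = (-2070 + sqrt(934))*(-8620) = 17843400 - 8620*sqrt(934) ≈ 1.7580e+7)
-20240 - f = -20240 - (17843400 - 8620*sqrt(934)) = -20240 + (-17843400 + 8620*sqrt(934)) = -17863640 + 8620*sqrt(934)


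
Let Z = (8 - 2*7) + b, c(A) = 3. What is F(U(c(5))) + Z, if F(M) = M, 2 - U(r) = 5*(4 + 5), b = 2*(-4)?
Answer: -57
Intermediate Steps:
b = -8
U(r) = -43 (U(r) = 2 - 5*(4 + 5) = 2 - 5*9 = 2 - 1*45 = 2 - 45 = -43)
Z = -14 (Z = (8 - 2*7) - 8 = (8 - 14) - 8 = -6 - 8 = -14)
F(U(c(5))) + Z = -43 - 14 = -57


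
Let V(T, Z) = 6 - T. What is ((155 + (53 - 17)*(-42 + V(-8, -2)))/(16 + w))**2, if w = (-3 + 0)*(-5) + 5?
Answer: 727609/1296 ≈ 561.43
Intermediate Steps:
w = 20 (w = -3*(-5) + 5 = 15 + 5 = 20)
((155 + (53 - 17)*(-42 + V(-8, -2)))/(16 + w))**2 = ((155 + (53 - 17)*(-42 + (6 - 1*(-8))))/(16 + 20))**2 = ((155 + 36*(-42 + (6 + 8)))/36)**2 = ((155 + 36*(-42 + 14))*(1/36))**2 = ((155 + 36*(-28))*(1/36))**2 = ((155 - 1008)*(1/36))**2 = (-853*1/36)**2 = (-853/36)**2 = 727609/1296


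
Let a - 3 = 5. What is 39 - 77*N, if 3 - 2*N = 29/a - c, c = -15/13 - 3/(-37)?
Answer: 803185/7696 ≈ 104.36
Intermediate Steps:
a = 8 (a = 3 + 5 = 8)
c = -516/481 (c = -15*1/13 - 3*(-1/37) = -15/13 + 3/37 = -516/481 ≈ -1.0728)
N = -6533/7696 (N = 3/2 - (29/8 - 1*(-516/481))/2 = 3/2 - (29*(1/8) + 516/481)/2 = 3/2 - (29/8 + 516/481)/2 = 3/2 - 1/2*18077/3848 = 3/2 - 18077/7696 = -6533/7696 ≈ -0.84888)
39 - 77*N = 39 - 77*(-6533/7696) = 39 + 503041/7696 = 803185/7696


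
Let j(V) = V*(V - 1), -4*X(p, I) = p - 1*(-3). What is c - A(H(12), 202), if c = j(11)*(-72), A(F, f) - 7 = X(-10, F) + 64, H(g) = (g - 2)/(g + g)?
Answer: -31971/4 ≈ -7992.8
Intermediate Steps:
X(p, I) = -3/4 - p/4 (X(p, I) = -(p - 1*(-3))/4 = -(p + 3)/4 = -(3 + p)/4 = -3/4 - p/4)
H(g) = (-2 + g)/(2*g) (H(g) = (-2 + g)/((2*g)) = (-2 + g)*(1/(2*g)) = (-2 + g)/(2*g))
A(F, f) = 291/4 (A(F, f) = 7 + ((-3/4 - 1/4*(-10)) + 64) = 7 + ((-3/4 + 5/2) + 64) = 7 + (7/4 + 64) = 7 + 263/4 = 291/4)
j(V) = V*(-1 + V)
c = -7920 (c = (11*(-1 + 11))*(-72) = (11*10)*(-72) = 110*(-72) = -7920)
c - A(H(12), 202) = -7920 - 1*291/4 = -7920 - 291/4 = -31971/4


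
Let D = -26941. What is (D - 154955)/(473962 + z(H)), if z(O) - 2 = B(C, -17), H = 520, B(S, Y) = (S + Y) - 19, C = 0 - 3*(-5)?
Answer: -60632/157981 ≈ -0.38379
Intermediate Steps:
C = 15 (C = 0 + 15 = 15)
B(S, Y) = -19 + S + Y
z(O) = -19 (z(O) = 2 + (-19 + 15 - 17) = 2 - 21 = -19)
(D - 154955)/(473962 + z(H)) = (-26941 - 154955)/(473962 - 19) = -181896/473943 = -181896*1/473943 = -60632/157981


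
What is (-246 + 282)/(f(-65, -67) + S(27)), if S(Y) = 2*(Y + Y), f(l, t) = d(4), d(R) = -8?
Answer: 9/25 ≈ 0.36000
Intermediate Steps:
f(l, t) = -8
S(Y) = 4*Y (S(Y) = 2*(2*Y) = 4*Y)
(-246 + 282)/(f(-65, -67) + S(27)) = (-246 + 282)/(-8 + 4*27) = 36/(-8 + 108) = 36/100 = 36*(1/100) = 9/25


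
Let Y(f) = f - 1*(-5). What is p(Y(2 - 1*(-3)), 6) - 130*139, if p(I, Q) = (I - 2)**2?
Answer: -18006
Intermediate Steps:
Y(f) = 5 + f (Y(f) = f + 5 = 5 + f)
p(I, Q) = (-2 + I)**2
p(Y(2 - 1*(-3)), 6) - 130*139 = (-2 + (5 + (2 - 1*(-3))))**2 - 130*139 = (-2 + (5 + (2 + 3)))**2 - 18070 = (-2 + (5 + 5))**2 - 18070 = (-2 + 10)**2 - 18070 = 8**2 - 18070 = 64 - 18070 = -18006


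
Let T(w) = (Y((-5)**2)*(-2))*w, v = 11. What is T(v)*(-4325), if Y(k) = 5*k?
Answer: 11893750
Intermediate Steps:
T(w) = -250*w (T(w) = ((5*(-5)**2)*(-2))*w = ((5*25)*(-2))*w = (125*(-2))*w = -250*w)
T(v)*(-4325) = -250*11*(-4325) = -2750*(-4325) = 11893750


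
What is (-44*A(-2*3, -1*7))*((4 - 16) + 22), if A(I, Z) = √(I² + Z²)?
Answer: -440*√85 ≈ -4056.6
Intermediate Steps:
(-44*A(-2*3, -1*7))*((4 - 16) + 22) = (-44*√((-2*3)² + (-1*7)²))*((4 - 16) + 22) = (-44*√((-6)² + (-7)²))*(-12 + 22) = -44*√(36 + 49)*10 = -44*√85*10 = -440*√85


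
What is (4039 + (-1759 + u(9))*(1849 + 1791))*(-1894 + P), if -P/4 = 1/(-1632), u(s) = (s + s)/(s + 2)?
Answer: 18113389306887/1496 ≈ 1.2108e+10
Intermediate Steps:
u(s) = 2*s/(2 + s) (u(s) = (2*s)/(2 + s) = 2*s/(2 + s))
P = 1/408 (P = -4/(-1632) = -4*(-1/1632) = 1/408 ≈ 0.0024510)
(4039 + (-1759 + u(9))*(1849 + 1791))*(-1894 + P) = (4039 + (-1759 + 2*9/(2 + 9))*(1849 + 1791))*(-1894 + 1/408) = (4039 + (-1759 + 2*9/11)*3640)*(-772751/408) = (4039 + (-1759 + 2*9*(1/11))*3640)*(-772751/408) = (4039 + (-1759 + 18/11)*3640)*(-772751/408) = (4039 - 19331/11*3640)*(-772751/408) = (4039 - 70364840/11)*(-772751/408) = -70320411/11*(-772751/408) = 18113389306887/1496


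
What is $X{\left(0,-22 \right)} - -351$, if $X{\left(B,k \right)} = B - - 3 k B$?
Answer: $351$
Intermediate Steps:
$X{\left(B,k \right)} = B + 3 B k$ ($X{\left(B,k \right)} = B - - 3 B k = B + 3 B k$)
$X{\left(0,-22 \right)} - -351 = 0 \left(1 + 3 \left(-22\right)\right) - -351 = 0 \left(1 - 66\right) + 351 = 0 \left(-65\right) + 351 = 0 + 351 = 351$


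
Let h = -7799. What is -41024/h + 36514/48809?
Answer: 2287113102/380661391 ≈ 6.0083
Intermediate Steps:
-41024/h + 36514/48809 = -41024/(-7799) + 36514/48809 = -41024*(-1/7799) + 36514*(1/48809) = 41024/7799 + 36514/48809 = 2287113102/380661391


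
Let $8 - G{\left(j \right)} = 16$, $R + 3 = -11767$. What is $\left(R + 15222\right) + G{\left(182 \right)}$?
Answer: $3444$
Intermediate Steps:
$R = -11770$ ($R = -3 - 11767 = -11770$)
$G{\left(j \right)} = -8$ ($G{\left(j \right)} = 8 - 16 = -8$)
$\left(R + 15222\right) + G{\left(182 \right)} = \left(-11770 + 15222\right) - 8 = 3452 - 8 = 3444$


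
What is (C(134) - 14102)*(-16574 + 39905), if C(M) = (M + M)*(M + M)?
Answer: 1346711982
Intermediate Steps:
C(M) = 4*M**2 (C(M) = (2*M)*(2*M) = 4*M**2)
(C(134) - 14102)*(-16574 + 39905) = (4*134**2 - 14102)*(-16574 + 39905) = (4*17956 - 14102)*23331 = (71824 - 14102)*23331 = 57722*23331 = 1346711982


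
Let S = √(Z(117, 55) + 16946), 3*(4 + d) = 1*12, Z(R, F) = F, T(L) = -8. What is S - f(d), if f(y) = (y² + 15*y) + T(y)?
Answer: 8 + 3*√1889 ≈ 138.39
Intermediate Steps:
d = 0 (d = -4 + (1*12)/3 = -4 + (⅓)*12 = -4 + 4 = 0)
f(y) = -8 + y² + 15*y (f(y) = (y² + 15*y) - 8 = -8 + y² + 15*y)
S = 3*√1889 (S = √(55 + 16946) = √17001 = 3*√1889 ≈ 130.39)
S - f(d) = 3*√1889 - (-8 + 0² + 15*0) = 3*√1889 - (-8 + 0 + 0) = 3*√1889 - 1*(-8) = 3*√1889 + 8 = 8 + 3*√1889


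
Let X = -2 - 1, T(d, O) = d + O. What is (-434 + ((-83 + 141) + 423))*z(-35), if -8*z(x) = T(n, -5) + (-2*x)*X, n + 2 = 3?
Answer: 5029/4 ≈ 1257.3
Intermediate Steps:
n = 1 (n = -2 + 3 = 1)
T(d, O) = O + d
X = -3
z(x) = ½ - 3*x/4 (z(x) = -((-5 + 1) - 2*x*(-3))/8 = -(-4 + 6*x)/8 = ½ - 3*x/4)
(-434 + ((-83 + 141) + 423))*z(-35) = (-434 + ((-83 + 141) + 423))*(½ - ¾*(-35)) = (-434 + (58 + 423))*(½ + 105/4) = (-434 + 481)*(107/4) = 47*(107/4) = 5029/4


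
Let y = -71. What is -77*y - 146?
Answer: 5321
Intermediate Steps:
-77*y - 146 = -77*(-71) - 146 = 5467 - 146 = 5321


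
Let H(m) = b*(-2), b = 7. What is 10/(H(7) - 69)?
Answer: -10/83 ≈ -0.12048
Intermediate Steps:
H(m) = -14 (H(m) = 7*(-2) = -14)
10/(H(7) - 69) = 10/(-14 - 69) = 10/(-83) = -1/83*10 = -10/83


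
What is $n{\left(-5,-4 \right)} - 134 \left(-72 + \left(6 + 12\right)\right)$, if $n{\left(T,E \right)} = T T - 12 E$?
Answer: $7309$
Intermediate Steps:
$n{\left(T,E \right)} = T^{2} - 12 E$
$n{\left(-5,-4 \right)} - 134 \left(-72 + \left(6 + 12\right)\right) = \left(\left(-5\right)^{2} - -48\right) - 134 \left(-72 + \left(6 + 12\right)\right) = \left(25 + 48\right) - 134 \left(-72 + 18\right) = 73 - -7236 = 73 + 7236 = 7309$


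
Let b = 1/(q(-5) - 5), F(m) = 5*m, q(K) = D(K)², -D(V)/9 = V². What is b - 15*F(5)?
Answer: -18982499/50620 ≈ -375.00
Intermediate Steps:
D(V) = -9*V²
q(K) = 81*K⁴ (q(K) = (-9*K²)² = 81*K⁴)
b = 1/50620 (b = 1/(81*(-5)⁴ - 5) = 1/(81*625 - 5) = 1/(50625 - 5) = 1/50620 ≈ 1.9755e-5)
b - 15*F(5) = 1/50620 - 75*5 = 1/50620 - 15*25 = 1/50620 - 375 = -18982499/50620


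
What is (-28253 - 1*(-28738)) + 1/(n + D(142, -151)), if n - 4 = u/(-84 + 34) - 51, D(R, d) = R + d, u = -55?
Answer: 266255/549 ≈ 484.98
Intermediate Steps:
n = -459/10 (n = 4 + (-55/(-84 + 34) - 51) = 4 + (-55/(-50) - 51) = 4 + (-55*(-1/50) - 51) = 4 + (11/10 - 51) = 4 - 499/10 = -459/10 ≈ -45.900)
(-28253 - 1*(-28738)) + 1/(n + D(142, -151)) = (-28253 - 1*(-28738)) + 1/(-459/10 + (142 - 151)) = (-28253 + 28738) + 1/(-459/10 - 9) = 485 + 1/(-549/10) = 485 - 10/549 = 266255/549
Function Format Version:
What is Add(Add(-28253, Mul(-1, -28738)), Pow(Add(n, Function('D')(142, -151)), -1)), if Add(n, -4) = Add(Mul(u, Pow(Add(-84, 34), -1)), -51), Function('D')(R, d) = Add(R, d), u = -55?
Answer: Rational(266255, 549) ≈ 484.98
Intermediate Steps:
n = Rational(-459, 10) (n = Add(4, Add(Mul(-55, Pow(Add(-84, 34), -1)), -51)) = Add(4, Add(Mul(-55, Pow(-50, -1)), -51)) = Add(4, Add(Mul(-55, Rational(-1, 50)), -51)) = Add(4, Add(Rational(11, 10), -51)) = Add(4, Rational(-499, 10)) = Rational(-459, 10) ≈ -45.900)
Add(Add(-28253, Mul(-1, -28738)), Pow(Add(n, Function('D')(142, -151)), -1)) = Add(Add(-28253, Mul(-1, -28738)), Pow(Add(Rational(-459, 10), Add(142, -151)), -1)) = Add(Add(-28253, 28738), Pow(Add(Rational(-459, 10), -9), -1)) = Add(485, Pow(Rational(-549, 10), -1)) = Add(485, Rational(-10, 549)) = Rational(266255, 549)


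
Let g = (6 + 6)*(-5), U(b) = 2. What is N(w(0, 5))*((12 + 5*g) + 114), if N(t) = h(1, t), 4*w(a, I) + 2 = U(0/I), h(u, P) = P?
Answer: 0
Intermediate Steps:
w(a, I) = 0 (w(a, I) = -½ + (¼)*2 = -½ + ½ = 0)
N(t) = t
g = -60 (g = 12*(-5) = -60)
N(w(0, 5))*((12 + 5*g) + 114) = 0*((12 + 5*(-60)) + 114) = 0*((12 - 300) + 114) = 0*(-288 + 114) = 0*(-174) = 0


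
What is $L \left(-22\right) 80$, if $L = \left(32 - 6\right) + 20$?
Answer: $-80960$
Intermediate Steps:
$L = 46$ ($L = 26 + 20 = 46$)
$L \left(-22\right) 80 = 46 \left(-22\right) 80 = \left(-1012\right) 80 = -80960$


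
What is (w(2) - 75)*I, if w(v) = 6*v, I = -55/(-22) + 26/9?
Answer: -679/2 ≈ -339.50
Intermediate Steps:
I = 97/18 (I = -55*(-1/22) + 26*(1/9) = 5/2 + 26/9 = 97/18 ≈ 5.3889)
(w(2) - 75)*I = (6*2 - 75)*(97/18) = (12 - 75)*(97/18) = -63*97/18 = -679/2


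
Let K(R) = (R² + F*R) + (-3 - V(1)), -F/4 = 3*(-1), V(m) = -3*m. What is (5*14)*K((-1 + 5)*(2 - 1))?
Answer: 4480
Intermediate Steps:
F = 12 (F = -12*(-1) = -4*(-3) = 12)
K(R) = R² + 12*R (K(R) = (R² + 12*R) + (-3 - (-3)) = (R² + 12*R) + (-3 - 1*(-3)) = (R² + 12*R) + (-3 + 3) = (R² + 12*R) + 0 = R² + 12*R)
(5*14)*K((-1 + 5)*(2 - 1)) = (5*14)*(((-1 + 5)*(2 - 1))*(12 + (-1 + 5)*(2 - 1))) = 70*((4*1)*(12 + 4*1)) = 70*(4*(12 + 4)) = 70*(4*16) = 70*64 = 4480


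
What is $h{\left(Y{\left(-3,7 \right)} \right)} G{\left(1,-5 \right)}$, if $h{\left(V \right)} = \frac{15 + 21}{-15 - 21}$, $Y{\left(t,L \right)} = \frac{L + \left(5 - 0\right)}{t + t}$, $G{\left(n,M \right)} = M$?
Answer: $5$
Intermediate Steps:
$Y{\left(t,L \right)} = \frac{5 + L}{2 t}$ ($Y{\left(t,L \right)} = \frac{L + \left(5 + 0\right)}{2 t} = \left(L + 5\right) \frac{1}{2 t} = \left(5 + L\right) \frac{1}{2 t} = \frac{5 + L}{2 t}$)
$h{\left(V \right)} = -1$ ($h{\left(V \right)} = \frac{36}{-36} = 36 \left(- \frac{1}{36}\right) = -1$)
$h{\left(Y{\left(-3,7 \right)} \right)} G{\left(1,-5 \right)} = \left(-1\right) \left(-5\right) = 5$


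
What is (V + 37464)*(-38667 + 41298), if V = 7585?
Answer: 118523919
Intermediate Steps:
(V + 37464)*(-38667 + 41298) = (7585 + 37464)*(-38667 + 41298) = 45049*2631 = 118523919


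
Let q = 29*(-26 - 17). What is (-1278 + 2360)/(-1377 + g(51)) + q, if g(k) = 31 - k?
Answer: -1743141/1397 ≈ -1247.8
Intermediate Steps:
q = -1247 (q = 29*(-43) = -1247)
(-1278 + 2360)/(-1377 + g(51)) + q = (-1278 + 2360)/(-1377 + (31 - 1*51)) - 1247 = 1082/(-1377 + (31 - 51)) - 1247 = 1082/(-1377 - 20) - 1247 = 1082/(-1397) - 1247 = 1082*(-1/1397) - 1247 = -1082/1397 - 1247 = -1743141/1397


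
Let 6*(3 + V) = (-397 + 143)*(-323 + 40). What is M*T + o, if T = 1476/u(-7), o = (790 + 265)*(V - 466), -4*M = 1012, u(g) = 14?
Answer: 254473448/21 ≈ 1.2118e+7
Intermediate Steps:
V = 35932/3 (V = -3 + ((-397 + 143)*(-323 + 40))/6 = -3 + (-254*(-283))/6 = -3 + (⅙)*71882 = -3 + 35941/3 = 35932/3 ≈ 11977.)
M = -253 (M = -¼*1012 = -253)
o = 36433370/3 (o = (790 + 265)*(35932/3 - 466) = 1055*(34534/3) = 36433370/3 ≈ 1.2144e+7)
T = 738/7 (T = 1476/14 = 1476*(1/14) = 738/7 ≈ 105.43)
M*T + o = -253*738/7 + 36433370/3 = -186714/7 + 36433370/3 = 254473448/21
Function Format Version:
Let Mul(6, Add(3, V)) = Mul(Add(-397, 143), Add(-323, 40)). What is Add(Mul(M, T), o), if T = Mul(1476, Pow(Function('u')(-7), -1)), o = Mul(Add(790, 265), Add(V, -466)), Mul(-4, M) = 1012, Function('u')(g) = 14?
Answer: Rational(254473448, 21) ≈ 1.2118e+7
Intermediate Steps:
V = Rational(35932, 3) (V = Add(-3, Mul(Rational(1, 6), Mul(Add(-397, 143), Add(-323, 40)))) = Add(-3, Mul(Rational(1, 6), Mul(-254, -283))) = Add(-3, Mul(Rational(1, 6), 71882)) = Add(-3, Rational(35941, 3)) = Rational(35932, 3) ≈ 11977.)
M = -253 (M = Mul(Rational(-1, 4), 1012) = -253)
o = Rational(36433370, 3) (o = Mul(Add(790, 265), Add(Rational(35932, 3), -466)) = Mul(1055, Rational(34534, 3)) = Rational(36433370, 3) ≈ 1.2144e+7)
T = Rational(738, 7) (T = Mul(1476, Pow(14, -1)) = Mul(1476, Rational(1, 14)) = Rational(738, 7) ≈ 105.43)
Add(Mul(M, T), o) = Add(Mul(-253, Rational(738, 7)), Rational(36433370, 3)) = Add(Rational(-186714, 7), Rational(36433370, 3)) = Rational(254473448, 21)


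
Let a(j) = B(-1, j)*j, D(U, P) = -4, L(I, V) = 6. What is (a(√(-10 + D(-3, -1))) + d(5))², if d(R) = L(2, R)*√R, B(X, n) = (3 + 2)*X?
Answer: -170 - 60*I*√70 ≈ -170.0 - 502.0*I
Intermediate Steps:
B(X, n) = 5*X
d(R) = 6*√R
a(j) = -5*j (a(j) = (5*(-1))*j = -5*j)
(a(√(-10 + D(-3, -1))) + d(5))² = (-5*√(-10 - 4) + 6*√5)² = (-5*I*√14 + 6*√5)² = (6*√5 - 5*I*√14)²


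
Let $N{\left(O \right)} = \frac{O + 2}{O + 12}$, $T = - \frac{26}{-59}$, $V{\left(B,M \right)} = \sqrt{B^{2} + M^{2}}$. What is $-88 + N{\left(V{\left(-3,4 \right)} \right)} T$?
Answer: $- \frac{88082}{1003} \approx -87.819$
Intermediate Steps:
$T = \frac{26}{59}$ ($T = \left(-26\right) \left(- \frac{1}{59}\right) = \frac{26}{59} \approx 0.44068$)
$N{\left(O \right)} = \frac{2 + O}{12 + O}$
$-88 + N{\left(V{\left(-3,4 \right)} \right)} T = -88 + \frac{2 + \sqrt{\left(-3\right)^{2} + 4^{2}}}{12 + \sqrt{\left(-3\right)^{2} + 4^{2}}} \cdot \frac{26}{59} = -88 + \frac{2 + \sqrt{9 + 16}}{12 + \sqrt{9 + 16}} \cdot \frac{26}{59} = -88 + \frac{2 + \sqrt{25}}{12 + \sqrt{25}} \cdot \frac{26}{59} = -88 + \frac{2 + 5}{12 + 5} \cdot \frac{26}{59} = -88 + \frac{1}{17} \cdot 7 \cdot \frac{26}{59} = -88 + \frac{7}{17} \cdot \frac{26}{59} = -88 + \frac{182}{1003} = - \frac{88082}{1003}$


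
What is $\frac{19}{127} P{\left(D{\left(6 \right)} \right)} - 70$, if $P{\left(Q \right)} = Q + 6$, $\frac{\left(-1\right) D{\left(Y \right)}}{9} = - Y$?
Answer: $- \frac{7750}{127} \approx -61.024$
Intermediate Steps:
$D{\left(Y \right)} = 9 Y$ ($D{\left(Y \right)} = - 9 \left(- Y\right) = 9 Y$)
$P{\left(Q \right)} = 6 + Q$
$\frac{19}{127} P{\left(D{\left(6 \right)} \right)} - 70 = \frac{19}{127} \left(6 + 9 \cdot 6\right) - 70 = 19 \cdot \frac{1}{127} \left(6 + 54\right) - 70 = \frac{19}{127} \cdot 60 - 70 = \frac{1140}{127} - 70 = - \frac{7750}{127}$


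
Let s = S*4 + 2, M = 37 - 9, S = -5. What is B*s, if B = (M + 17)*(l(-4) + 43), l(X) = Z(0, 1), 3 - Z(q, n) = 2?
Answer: -35640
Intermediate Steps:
Z(q, n) = 1 (Z(q, n) = 3 - 1*2 = 3 - 2 = 1)
M = 28
l(X) = 1
s = -18 (s = -5*4 + 2 = -20 + 2 = -18)
B = 1980 (B = (28 + 17)*(1 + 43) = 45*44 = 1980)
B*s = 1980*(-18) = -35640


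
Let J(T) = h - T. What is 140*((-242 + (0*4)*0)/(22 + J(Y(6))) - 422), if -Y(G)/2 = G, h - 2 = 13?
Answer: -418400/7 ≈ -59771.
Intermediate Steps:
h = 15 (h = 2 + 13 = 15)
Y(G) = -2*G
J(T) = 15 - T
140*((-242 + (0*4)*0)/(22 + J(Y(6))) - 422) = 140*((-242 + (0*4)*0)/(22 + (15 - (-2)*6)) - 422) = 140*((-242 + 0*0)/(22 + (15 - 1*(-12))) - 422) = 140*((-242 + 0)/(22 + (15 + 12)) - 422) = 140*(-242/(22 + 27) - 422) = 140*(-242/49 - 422) = 140*(-20920/49) = -418400/7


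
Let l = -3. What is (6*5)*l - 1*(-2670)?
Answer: 2580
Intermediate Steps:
(6*5)*l - 1*(-2670) = (6*5)*(-3) - 1*(-2670) = 30*(-3) + 2670 = -90 + 2670 = 2580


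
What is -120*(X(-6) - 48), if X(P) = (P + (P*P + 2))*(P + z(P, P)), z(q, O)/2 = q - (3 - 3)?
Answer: 74880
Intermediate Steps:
z(q, O) = 2*q (z(q, O) = 2*(q - (3 - 3)) = 2*(q - 1*0) = 2*(q + 0) = 2*q)
X(P) = 3*P*(2 + P + P²) (X(P) = (P + (P*P + 2))*(P + 2*P) = (P + (P² + 2))*(3*P) = (P + (2 + P²))*(3*P) = (2 + P + P²)*(3*P) = 3*P*(2 + P + P²))
-120*(X(-6) - 48) = -120*(3*(-6)*(2 - 6 + (-6)²) - 48) = -120*(3*(-6)*(2 - 6 + 36) - 48) = -120*(3*(-6)*32 - 48) = -120*(-576 - 48) = -120*(-624) = 74880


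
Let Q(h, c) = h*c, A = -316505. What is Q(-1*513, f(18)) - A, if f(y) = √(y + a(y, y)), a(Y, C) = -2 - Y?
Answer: 316505 - 513*I*√2 ≈ 3.1651e+5 - 725.49*I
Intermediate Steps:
f(y) = I*√2 (f(y) = √(y + (-2 - y)) = √(-2) = I*√2)
Q(h, c) = c*h
Q(-1*513, f(18)) - A = (I*√2)*(-1*513) - 1*(-316505) = (I*√2)*(-513) + 316505 = -513*I*√2 + 316505 = 316505 - 513*I*√2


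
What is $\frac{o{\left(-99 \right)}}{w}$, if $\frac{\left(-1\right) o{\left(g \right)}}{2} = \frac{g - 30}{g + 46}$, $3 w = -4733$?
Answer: $\frac{774}{250849} \approx 0.0030855$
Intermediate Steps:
$w = - \frac{4733}{3}$ ($w = \frac{1}{3} \left(-4733\right) = - \frac{4733}{3} \approx -1577.7$)
$o{\left(g \right)} = - \frac{2 \left(-30 + g\right)}{46 + g}$ ($o{\left(g \right)} = - 2 \frac{g - 30}{g + 46} = - 2 \frac{-30 + g}{46 + g} = - \frac{2 \left(-30 + g\right)}{46 + g}$)
$\frac{o{\left(-99 \right)}}{w} = \frac{2 \frac{1}{46 - 99} \left(30 - -99\right)}{- \frac{4733}{3}} = \frac{2 \left(30 + 99\right)}{-53} \left(- \frac{3}{4733}\right) = 2 \left(- \frac{1}{53}\right) 129 \left(- \frac{3}{4733}\right) = \left(- \frac{258}{53}\right) \left(- \frac{3}{4733}\right) = \frac{774}{250849}$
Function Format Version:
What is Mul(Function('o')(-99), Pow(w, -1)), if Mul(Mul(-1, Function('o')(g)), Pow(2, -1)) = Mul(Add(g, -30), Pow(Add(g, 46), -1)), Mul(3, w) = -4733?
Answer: Rational(774, 250849) ≈ 0.0030855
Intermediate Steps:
w = Rational(-4733, 3) (w = Mul(Rational(1, 3), -4733) = Rational(-4733, 3) ≈ -1577.7)
Function('o')(g) = Mul(-2, Pow(Add(46, g), -1), Add(-30, g)) (Function('o')(g) = Mul(-2, Mul(Add(g, -30), Pow(Add(g, 46), -1))) = Mul(-2, Mul(Add(-30, g), Pow(Add(46, g), -1))) = Mul(-2, Mul(Pow(Add(46, g), -1), Add(-30, g))) = Mul(-2, Pow(Add(46, g), -1), Add(-30, g)))
Mul(Function('o')(-99), Pow(w, -1)) = Mul(Mul(2, Pow(Add(46, -99), -1), Add(30, Mul(-1, -99))), Pow(Rational(-4733, 3), -1)) = Mul(Mul(2, Pow(-53, -1), Add(30, 99)), Rational(-3, 4733)) = Mul(Mul(2, Rational(-1, 53), 129), Rational(-3, 4733)) = Mul(Rational(-258, 53), Rational(-3, 4733)) = Rational(774, 250849)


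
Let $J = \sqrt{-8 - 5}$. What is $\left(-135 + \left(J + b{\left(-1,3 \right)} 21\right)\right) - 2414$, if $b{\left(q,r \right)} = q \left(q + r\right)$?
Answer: $-2591 + i \sqrt{13} \approx -2591.0 + 3.6056 i$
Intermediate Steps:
$J = i \sqrt{13}$ ($J = \sqrt{-13} = i \sqrt{13} \approx 3.6056 i$)
$\left(-135 + \left(J + b{\left(-1,3 \right)} 21\right)\right) - 2414 = \left(-135 + \left(i \sqrt{13} + - (-1 + 3) 21\right)\right) - 2414 = \left(-135 + \left(i \sqrt{13} + \left(-1\right) 2 \cdot 21\right)\right) - 2414 = \left(-135 + \left(i \sqrt{13} - 42\right)\right) - 2414 = \left(-135 - \left(42 - i \sqrt{13}\right)\right) - 2414 = \left(-177 + i \sqrt{13}\right) - 2414 = -2591 + i \sqrt{13}$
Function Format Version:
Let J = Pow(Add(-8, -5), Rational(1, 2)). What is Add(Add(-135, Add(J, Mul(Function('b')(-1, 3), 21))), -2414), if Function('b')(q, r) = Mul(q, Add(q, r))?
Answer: Add(-2591, Mul(I, Pow(13, Rational(1, 2)))) ≈ Add(-2591.0, Mul(3.6056, I))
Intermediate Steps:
J = Mul(I, Pow(13, Rational(1, 2))) (J = Pow(-13, Rational(1, 2)) = Mul(I, Pow(13, Rational(1, 2))) ≈ Mul(3.6056, I))
Add(Add(-135, Add(J, Mul(Function('b')(-1, 3), 21))), -2414) = Add(Add(-135, Add(Mul(I, Pow(13, Rational(1, 2))), Mul(Mul(-1, Add(-1, 3)), 21))), -2414) = Add(Add(-135, Add(Mul(I, Pow(13, Rational(1, 2))), Mul(Mul(-1, 2), 21))), -2414) = Add(Add(-135, Add(Mul(I, Pow(13, Rational(1, 2))), Mul(-2, 21))), -2414) = Add(Add(-135, Add(Mul(I, Pow(13, Rational(1, 2))), -42)), -2414) = Add(Add(-135, Add(-42, Mul(I, Pow(13, Rational(1, 2))))), -2414) = Add(Add(-177, Mul(I, Pow(13, Rational(1, 2)))), -2414) = Add(-2591, Mul(I, Pow(13, Rational(1, 2))))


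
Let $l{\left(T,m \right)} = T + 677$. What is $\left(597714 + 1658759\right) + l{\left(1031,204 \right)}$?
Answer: $2258181$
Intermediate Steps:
$l{\left(T,m \right)} = 677 + T$
$\left(597714 + 1658759\right) + l{\left(1031,204 \right)} = \left(597714 + 1658759\right) + \left(677 + 1031\right) = 2256473 + 1708 = 2258181$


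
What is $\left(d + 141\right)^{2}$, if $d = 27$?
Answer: $28224$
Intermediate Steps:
$\left(d + 141\right)^{2} = \left(27 + 141\right)^{2} = 168^{2} = 28224$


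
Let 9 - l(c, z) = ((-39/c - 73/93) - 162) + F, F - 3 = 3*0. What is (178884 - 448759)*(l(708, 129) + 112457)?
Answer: -667107233997875/21948 ≈ -3.0395e+10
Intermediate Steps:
F = 3 (F = 3 + 3*0 = 3 + 0 = 3)
l(c, z) = 15697/93 + 39/c (l(c, z) = 9 - (((-39/c - 73/93) - 162) + 3) = 9 - (((-73/93 - 39/c) - 162) + 3) = 9 - ((-15139/93 - 39/c) + 3) = 9 - (-14860/93 - 39/c) = 9 + (14860/93 + 39/c) = 15697/93 + 39/c)
(178884 - 448759)*(l(708, 129) + 112457) = (178884 - 448759)*((15697/93 + 39/708) + 112457) = -269875*((15697/93 + 39*(1/708)) + 112457) = -269875*((15697/93 + 13/236) + 112457) = -269875*(3705701/21948 + 112457) = -269875*2471911937/21948 = -667107233997875/21948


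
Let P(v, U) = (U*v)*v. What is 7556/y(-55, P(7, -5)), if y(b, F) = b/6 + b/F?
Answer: -2221464/2629 ≈ -844.98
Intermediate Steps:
P(v, U) = U*v**2
y(b, F) = b/6 + b/F (y(b, F) = b*(1/6) + b/F = b/6 + b/F)
7556/y(-55, P(7, -5)) = 7556/((1/6)*(-55) - 55/((-5*7**2))) = 7556/(-55/6 - 55/((-5*49))) = 7556/(-55/6 - 55/(-245)) = 7556/(-55/6 - 55*(-1/245)) = 7556/(-55/6 + 11/49) = 7556/(-2629/294) = 7556*(-294/2629) = -2221464/2629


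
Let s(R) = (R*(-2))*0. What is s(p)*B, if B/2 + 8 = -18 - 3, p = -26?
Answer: 0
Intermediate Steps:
B = -58 (B = -16 + 2*(-18 - 3) = -16 + 2*(-21) = -16 - 42 = -58)
s(R) = 0 (s(R) = -2*R*0 = 0)
s(p)*B = 0*(-58) = 0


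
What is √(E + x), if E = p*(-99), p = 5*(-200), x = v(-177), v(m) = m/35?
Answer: √121268805/35 ≈ 314.63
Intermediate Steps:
v(m) = m/35 (v(m) = m*(1/35) = m/35)
x = -177/35 (x = (1/35)*(-177) = -177/35 ≈ -5.0571)
p = -1000
E = 99000 (E = -1000*(-99) = 99000)
√(E + x) = √(99000 - 177/35) = √(3464823/35) = √121268805/35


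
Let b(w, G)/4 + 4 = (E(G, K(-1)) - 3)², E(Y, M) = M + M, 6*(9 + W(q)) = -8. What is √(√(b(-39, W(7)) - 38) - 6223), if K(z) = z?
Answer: √(-6223 + √46) ≈ 78.843*I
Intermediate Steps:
W(q) = -31/3 (W(q) = -9 + (⅙)*(-8) = -9 - 4/3 = -31/3)
E(Y, M) = 2*M
b(w, G) = 84 (b(w, G) = -16 + 4*(2*(-1) - 3)² = -16 + 4*(-2 - 3)² = -16 + 4*(-5)² = -16 + 4*25 = -16 + 100 = 84)
√(√(b(-39, W(7)) - 38) - 6223) = √(√(84 - 38) - 6223) = √(√46 - 6223) = √(-6223 + √46)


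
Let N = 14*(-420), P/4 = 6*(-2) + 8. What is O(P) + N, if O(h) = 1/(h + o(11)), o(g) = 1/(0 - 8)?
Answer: -758528/129 ≈ -5880.1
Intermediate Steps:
o(g) = -⅛ (o(g) = 1/(-8) = -⅛)
P = -16 (P = 4*(6*(-2) + 8) = 4*(-12 + 8) = 4*(-4) = -16)
O(h) = 1/(-⅛ + h) (O(h) = 1/(h - ⅛) = 1/(-⅛ + h))
N = -5880
O(P) + N = 8/(-1 + 8*(-16)) - 5880 = 8/(-1 - 128) - 5880 = 8/(-129) - 5880 = 8*(-1/129) - 5880 = -8/129 - 5880 = -758528/129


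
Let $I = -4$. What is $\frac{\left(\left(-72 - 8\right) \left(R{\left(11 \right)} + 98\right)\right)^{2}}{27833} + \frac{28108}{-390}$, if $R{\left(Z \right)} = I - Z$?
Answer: $\frac{631254386}{417495} \approx 1512.0$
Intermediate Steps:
$R{\left(Z \right)} = -4 - Z$
$\frac{\left(\left(-72 - 8\right) \left(R{\left(11 \right)} + 98\right)\right)^{2}}{27833} + \frac{28108}{-390} = \frac{\left(\left(-72 - 8\right) \left(\left(-4 - 11\right) + 98\right)\right)^{2}}{27833} + \frac{28108}{-390} = \left(- 80 \left(\left(-4 - 11\right) + 98\right)\right)^{2} \cdot \frac{1}{27833} + 28108 \left(- \frac{1}{390}\right) = \left(- 80 \left(-15 + 98\right)\right)^{2} \cdot \frac{1}{27833} - \frac{14054}{195} = \left(\left(-80\right) 83\right)^{2} \cdot \frac{1}{27833} - \frac{14054}{195} = \left(-6640\right)^{2} \cdot \frac{1}{27833} - \frac{14054}{195} = 44089600 \cdot \frac{1}{27833} - \frac{14054}{195} = \frac{44089600}{27833} - \frac{14054}{195} = \frac{631254386}{417495}$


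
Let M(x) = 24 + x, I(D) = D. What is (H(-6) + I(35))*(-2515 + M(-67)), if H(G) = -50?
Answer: 38370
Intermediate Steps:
(H(-6) + I(35))*(-2515 + M(-67)) = (-50 + 35)*(-2515 + (24 - 67)) = -15*(-2515 - 43) = -15*(-2558) = 38370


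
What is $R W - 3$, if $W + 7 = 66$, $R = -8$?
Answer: $-475$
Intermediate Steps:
$W = 59$ ($W = -7 + 66 = 59$)
$R W - 3 = \left(-8\right) 59 - 3 = -472 - 3 = -475$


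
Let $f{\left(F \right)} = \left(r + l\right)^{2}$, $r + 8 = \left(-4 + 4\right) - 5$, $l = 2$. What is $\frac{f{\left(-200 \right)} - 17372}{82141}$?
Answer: $- \frac{17251}{82141} \approx -0.21002$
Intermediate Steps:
$r = -13$ ($r = -8 + \left(\left(-4 + 4\right) - 5\right) = -8 + \left(0 - 5\right) = -8 - 5 = -13$)
$f{\left(F \right)} = 121$ ($f{\left(F \right)} = \left(-13 + 2\right)^{2} = \left(-11\right)^{2} = 121$)
$\frac{f{\left(-200 \right)} - 17372}{82141} = \frac{121 - 17372}{82141} = \left(-17251\right) \frac{1}{82141} = - \frac{17251}{82141}$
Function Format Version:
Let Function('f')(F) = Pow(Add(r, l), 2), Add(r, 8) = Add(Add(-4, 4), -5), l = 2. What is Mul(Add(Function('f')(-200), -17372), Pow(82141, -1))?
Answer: Rational(-17251, 82141) ≈ -0.21002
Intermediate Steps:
r = -13 (r = Add(-8, Add(Add(-4, 4), -5)) = Add(-8, Add(0, -5)) = Add(-8, -5) = -13)
Function('f')(F) = 121 (Function('f')(F) = Pow(Add(-13, 2), 2) = Pow(-11, 2) = 121)
Mul(Add(Function('f')(-200), -17372), Pow(82141, -1)) = Mul(Add(121, -17372), Pow(82141, -1)) = Mul(-17251, Rational(1, 82141)) = Rational(-17251, 82141)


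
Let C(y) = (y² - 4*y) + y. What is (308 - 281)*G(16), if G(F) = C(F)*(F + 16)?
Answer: 179712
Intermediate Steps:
C(y) = y² - 3*y
G(F) = F*(-3 + F)*(16 + F) (G(F) = (F*(-3 + F))*(F + 16) = (F*(-3 + F))*(16 + F) = F*(-3 + F)*(16 + F))
(308 - 281)*G(16) = (308 - 281)*(16*(-3 + 16)*(16 + 16)) = 27*(16*13*32) = 27*6656 = 179712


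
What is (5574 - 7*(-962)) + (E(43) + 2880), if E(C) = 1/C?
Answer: 653085/43 ≈ 15188.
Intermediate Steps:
(5574 - 7*(-962)) + (E(43) + 2880) = (5574 - 7*(-962)) + (1/43 + 2880) = (5574 + 6734) + (1/43 + 2880) = 12308 + 123841/43 = 653085/43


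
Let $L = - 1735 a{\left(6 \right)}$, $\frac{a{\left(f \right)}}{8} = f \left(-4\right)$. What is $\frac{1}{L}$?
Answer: $\frac{1}{333120} \approx 3.0019 \cdot 10^{-6}$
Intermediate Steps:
$a{\left(f \right)} = - 32 f$ ($a{\left(f \right)} = 8 f \left(-4\right) = 8 \left(- 4 f\right) = - 32 f$)
$L = 333120$ ($L = - 1735 \left(\left(-32\right) 6\right) = \left(-1735\right) \left(-192\right) = 333120$)
$\frac{1}{L} = \frac{1}{333120}$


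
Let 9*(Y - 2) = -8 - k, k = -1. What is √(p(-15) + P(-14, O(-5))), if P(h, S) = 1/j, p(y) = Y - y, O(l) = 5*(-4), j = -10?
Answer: √14510/30 ≈ 4.0153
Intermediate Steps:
Y = 11/9 (Y = 2 + (-8 - 1*(-1))/9 = 2 + (-8 + 1)/9 = 2 + (⅑)*(-7) = 2 - 7/9 = 11/9 ≈ 1.2222)
O(l) = -20
p(y) = 11/9 - y
P(h, S) = -⅒ (P(h, S) = 1/(-10) = -⅒)
√(p(-15) + P(-14, O(-5))) = √((11/9 - 1*(-15)) - ⅒) = √((11/9 + 15) - ⅒) = √(146/9 - ⅒) = √(1451/90) = √14510/30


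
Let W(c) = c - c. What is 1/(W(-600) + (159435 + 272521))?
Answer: 1/431956 ≈ 2.3150e-6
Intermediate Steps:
W(c) = 0
1/(W(-600) + (159435 + 272521)) = 1/(0 + (159435 + 272521)) = 1/(0 + 431956) = 1/431956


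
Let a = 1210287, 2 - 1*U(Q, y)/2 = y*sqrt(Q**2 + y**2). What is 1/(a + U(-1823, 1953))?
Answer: -1210291/107431442405087 - 3906*sqrt(7137538)/107431442405087 ≈ -1.0840e-7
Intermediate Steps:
U(Q, y) = 4 - 2*y*sqrt(Q**2 + y**2)
1/(a + U(-1823, 1953)) = 1/(1210287 + (4 - 2*1953*sqrt((-1823)**2 + 1953**2))) = 1/(1210287 + (4 - 2*1953*sqrt(3323329 + 3814209))) = 1/(1210287 + (4 - 2*1953*sqrt(7137538))) = 1/(1210287 + (4 - 3906*sqrt(7137538))) = 1/(1210291 - 3906*sqrt(7137538))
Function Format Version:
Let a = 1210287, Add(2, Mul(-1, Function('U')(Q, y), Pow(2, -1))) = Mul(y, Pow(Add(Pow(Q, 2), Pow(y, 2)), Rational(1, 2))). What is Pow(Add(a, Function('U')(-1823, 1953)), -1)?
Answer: Add(Rational(-1210291, 107431442405087), Mul(Rational(-3906, 107431442405087), Pow(7137538, Rational(1, 2)))) ≈ -1.0840e-7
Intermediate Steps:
Function('U')(Q, y) = Add(4, Mul(-2, y, Pow(Add(Pow(Q, 2), Pow(y, 2)), Rational(1, 2)))) (Function('U')(Q, y) = Add(4, Mul(-2, Mul(y, Pow(Add(Pow(Q, 2), Pow(y, 2)), Rational(1, 2))))) = Add(4, Mul(-2, y, Pow(Add(Pow(Q, 2), Pow(y, 2)), Rational(1, 2)))))
Pow(Add(a, Function('U')(-1823, 1953)), -1) = Pow(Add(1210287, Add(4, Mul(-2, 1953, Pow(Add(Pow(-1823, 2), Pow(1953, 2)), Rational(1, 2))))), -1) = Pow(Add(1210287, Add(4, Mul(-2, 1953, Pow(Add(3323329, 3814209), Rational(1, 2))))), -1) = Pow(Add(1210287, Add(4, Mul(-2, 1953, Pow(7137538, Rational(1, 2))))), -1) = Pow(Add(1210287, Add(4, Mul(-3906, Pow(7137538, Rational(1, 2))))), -1) = Pow(Add(1210291, Mul(-3906, Pow(7137538, Rational(1, 2)))), -1)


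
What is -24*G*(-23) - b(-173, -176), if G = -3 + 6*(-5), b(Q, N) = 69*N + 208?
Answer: -6280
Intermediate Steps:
b(Q, N) = 208 + 69*N
G = -33 (G = -3 - 30 = -33)
-24*G*(-23) - b(-173, -176) = -24*(-33)*(-23) - (208 + 69*(-176)) = 792*(-23) - (208 - 12144) = -18216 - 1*(-11936) = -18216 + 11936 = -6280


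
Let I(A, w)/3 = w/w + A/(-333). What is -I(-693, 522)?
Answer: -342/37 ≈ -9.2432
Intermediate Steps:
I(A, w) = 3 - A/111 (I(A, w) = 3*(w/w + A/(-333)) = 3*(1 + A*(-1/333)) = 3*(1 - A/333) = 3 - A/111)
-I(-693, 522) = -(3 - 1/111*(-693)) = -(3 + 231/37) = -1*342/37 = -342/37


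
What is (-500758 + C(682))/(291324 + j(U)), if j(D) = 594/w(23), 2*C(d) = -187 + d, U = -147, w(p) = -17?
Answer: -17017357/9903828 ≈ -1.7183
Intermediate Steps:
C(d) = -187/2 + d/2 (C(d) = (-187 + d)/2 = -187/2 + d/2)
j(D) = -594/17 (j(D) = 594/(-17) = 594*(-1/17) = -594/17)
(-500758 + C(682))/(291324 + j(U)) = (-500758 + (-187/2 + (1/2)*682))/(291324 - 594/17) = (-500758 + (-187/2 + 341))/(4951914/17) = (-500758 + 495/2)*(17/4951914) = -1001021/2*17/4951914 = -17017357/9903828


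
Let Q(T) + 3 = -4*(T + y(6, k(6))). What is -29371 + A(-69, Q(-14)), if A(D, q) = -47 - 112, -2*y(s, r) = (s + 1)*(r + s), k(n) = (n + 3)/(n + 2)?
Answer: -29530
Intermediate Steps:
k(n) = (3 + n)/(2 + n)
y(s, r) = -(1 + s)*(r + s)/2 (y(s, r) = -(s + 1)*(r + s)/2 = -(1 + s)*(r + s)/2)
Q(T) = 387/4 - 4*T (Q(T) = -3 - 4*(T + (-(3 + 6)/(2*(2 + 6)) - ½*6 - ½*6² - ½*(3 + 6)/(2 + 6)*6)) = -3 - 4*(T + (-9/(2*8) - 3 - ½*36 - ½*9/8*6)) = -3 - 4*(T + (-9/16 - 3 - 18 - ½*(⅛)*9*6)) = -3 - 4*(T + (-½*9/8 - 3 - 18 - ½*9/8*6)) = -3 - 4*(T + (-9/16 - 3 - 18 - 27/8)) = -3 - 4*(T - 399/16) = -3 - 4*(-399/16 + T) = -3 + (399/4 - 4*T) = 387/4 - 4*T)
A(D, q) = -159
-29371 + A(-69, Q(-14)) = -29371 - 159 = -29530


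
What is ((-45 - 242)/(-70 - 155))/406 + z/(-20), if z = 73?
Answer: -95183/26100 ≈ -3.6469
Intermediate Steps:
((-45 - 242)/(-70 - 155))/406 + z/(-20) = ((-45 - 242)/(-70 - 155))/406 + 73/(-20) = -287/(-225)*(1/406) + 73*(-1/20) = -287*(-1/225)*(1/406) - 73/20 = (287/225)*(1/406) - 73/20 = 41/13050 - 73/20 = -95183/26100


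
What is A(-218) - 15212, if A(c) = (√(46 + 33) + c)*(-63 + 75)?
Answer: -17828 + 12*√79 ≈ -17721.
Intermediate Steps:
A(c) = 12*c + 12*√79 (A(c) = (√79 + c)*12 = (c + √79)*12 = 12*c + 12*√79)
A(-218) - 15212 = (12*(-218) + 12*√79) - 15212 = (-2616 + 12*√79) - 15212 = -17828 + 12*√79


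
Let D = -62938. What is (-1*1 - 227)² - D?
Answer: 114922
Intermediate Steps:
(-1*1 - 227)² - D = (-1*1 - 227)² - 1*(-62938) = (-1 - 227)² + 62938 = (-228)² + 62938 = 51984 + 62938 = 114922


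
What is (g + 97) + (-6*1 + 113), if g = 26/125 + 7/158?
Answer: 4033983/19750 ≈ 204.25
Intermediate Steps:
g = 4983/19750 (g = 26*(1/125) + 7*(1/158) = 26/125 + 7/158 = 4983/19750 ≈ 0.25230)
(g + 97) + (-6*1 + 113) = (4983/19750 + 97) + (-6*1 + 113) = 1920733/19750 + (-6 + 113) = 1920733/19750 + 107 = 4033983/19750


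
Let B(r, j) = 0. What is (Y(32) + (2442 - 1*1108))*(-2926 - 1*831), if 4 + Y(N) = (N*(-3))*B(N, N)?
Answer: -4996810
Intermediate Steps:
Y(N) = -4 (Y(N) = -4 + (N*(-3))*0 = -4 - 3*N*0 = -4 + 0 = -4)
(Y(32) + (2442 - 1*1108))*(-2926 - 1*831) = (-4 + (2442 - 1*1108))*(-2926 - 1*831) = (-4 + (2442 - 1108))*(-2926 - 831) = (-4 + 1334)*(-3757) = 1330*(-3757) = -4996810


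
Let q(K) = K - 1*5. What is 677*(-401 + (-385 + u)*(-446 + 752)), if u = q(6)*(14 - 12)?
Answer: -79614523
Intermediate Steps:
q(K) = -5 + K (q(K) = K - 5 = -5 + K)
u = 2 (u = (-5 + 6)*(14 - 12) = 1*2 = 2)
677*(-401 + (-385 + u)*(-446 + 752)) = 677*(-401 + (-385 + 2)*(-446 + 752)) = 677*(-401 - 383*306) = 677*(-401 - 117198) = 677*(-117599) = -79614523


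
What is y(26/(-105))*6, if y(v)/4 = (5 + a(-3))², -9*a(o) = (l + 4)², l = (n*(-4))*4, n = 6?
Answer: 567036488/27 ≈ 2.1001e+7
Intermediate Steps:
l = -96 (l = (6*(-4))*4 = -24*4 = -96)
a(o) = -8464/9 (a(o) = -(-96 + 4)²/9 = -⅑*(-92)² = -⅑*8464 = -8464/9)
y(v) = 283518244/81 (y(v) = 4*(5 - 8464/9)² = 4*(-8419/9)² = 4*(70879561/81) = 283518244/81)
y(26/(-105))*6 = (283518244/81)*6 = 567036488/27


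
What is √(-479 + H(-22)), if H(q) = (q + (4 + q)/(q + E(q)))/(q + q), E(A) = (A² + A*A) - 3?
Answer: 2*I*√12871534137/10373 ≈ 21.875*I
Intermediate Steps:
E(A) = -3 + 2*A² (E(A) = (A² + A²) - 3 = 2*A² - 3 = -3 + 2*A²)
H(q) = (q + (4 + q)/(-3 + q + 2*q²))/(2*q) (H(q) = (q + (4 + q)/(q + (-3 + 2*q²)))/(q + q) = (q + (4 + q)/(-3 + q + 2*q²))/((2*q)) = (q + (4 + q)/(-3 + q + 2*q²))*(1/(2*q)) = (q + (4 + q)/(-3 + q + 2*q²))/(2*q))
√(-479 + H(-22)) = √(-479 + (2 + (-22)³ + (½)*(-22)² - 1*(-22))/((-22)*(-3 - 22 + 2*(-22)²))) = √(-479 - (2 - 10648 + (½)*484 + 22)/(22*(-3 - 22 + 2*484))) = √(-479 - (2 - 10648 + 242 + 22)/(22*(-3 - 22 + 968))) = √(-479 - 1/22*(-10382)/943) = √(-479 - 1/22*1/943*(-10382)) = √(-479 + 5191/10373) = √(-4963476/10373) = 2*I*√12871534137/10373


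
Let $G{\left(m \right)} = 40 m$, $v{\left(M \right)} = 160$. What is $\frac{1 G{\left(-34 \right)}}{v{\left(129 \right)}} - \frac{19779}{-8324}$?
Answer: $- \frac{50975}{8324} \approx -6.1239$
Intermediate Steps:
$\frac{1 G{\left(-34 \right)}}{v{\left(129 \right)}} - \frac{19779}{-8324} = \frac{1 \cdot 40 \left(-34\right)}{160} - \frac{19779}{-8324} = 1 \left(-1360\right) \frac{1}{160} - - \frac{19779}{8324} = \left(-1360\right) \frac{1}{160} + \frac{19779}{8324} = - \frac{17}{2} + \frac{19779}{8324} = - \frac{50975}{8324}$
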